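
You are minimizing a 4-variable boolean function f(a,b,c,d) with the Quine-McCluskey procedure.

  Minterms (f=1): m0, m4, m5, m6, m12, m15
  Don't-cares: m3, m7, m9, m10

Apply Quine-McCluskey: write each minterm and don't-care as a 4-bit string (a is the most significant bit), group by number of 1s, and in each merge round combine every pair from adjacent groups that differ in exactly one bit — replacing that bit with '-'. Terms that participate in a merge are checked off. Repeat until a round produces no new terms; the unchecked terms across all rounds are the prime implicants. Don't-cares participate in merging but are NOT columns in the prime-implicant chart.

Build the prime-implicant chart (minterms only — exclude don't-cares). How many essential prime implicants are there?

4

size-2^0 implicants → 0000(✓)  0011(✓)  0100(✓)  0101(✓)  0110(✓)  0111(✓)  1001  1010  1100(✓)  1111(✓)
size-2^1 implicants → -100  -111  0-00  0-11  01-0(✓)  01-1(✓)  010-(✓)  011-(✓)
size-2^2 implicants → 01--
Unchecked terms (primes): -100, -111, 0-00, 0-11, 01--, 1001, 1010
Minterm coverage:
  m0 ⊆ 0-00 [E]
  m4 ⊆ -100,0-00,01--
  m5 ⊆ 01-- [E]
  m6 ⊆ 01-- [E]
  m12 ⊆ -100 [E]
  m15 ⊆ -111 [E]
E = {-100, -111, 0-00, 01--}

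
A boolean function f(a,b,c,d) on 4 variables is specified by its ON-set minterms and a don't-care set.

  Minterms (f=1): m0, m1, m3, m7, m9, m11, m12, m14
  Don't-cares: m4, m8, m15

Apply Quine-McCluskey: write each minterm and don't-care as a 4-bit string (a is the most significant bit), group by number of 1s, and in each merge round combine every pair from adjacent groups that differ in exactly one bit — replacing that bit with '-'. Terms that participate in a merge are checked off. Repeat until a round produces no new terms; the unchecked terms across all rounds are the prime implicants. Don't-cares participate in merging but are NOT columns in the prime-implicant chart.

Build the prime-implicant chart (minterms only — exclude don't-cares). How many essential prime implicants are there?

1

[col 0] 0000*, 0001*, 0011*, 0100*, 0111*, 1000*, 1001*, 1011*, 1100*, 1110*, 1111*
[col 1] -000*, -001*, -011*, -100*, -111*, 0-00*, 0-11*, 00-1*, 000-*, 1-00*, 1-11*, 10-1*, 100-*, 11-0, 111-
[col 2] --00, --11, -0-1, -00-
Prime implicants: --00, --11, -0-1, -00-, 11-0, 111-
PI chart (minterm → PIs covering it):
  0 | --00,-00-
  1 | -0-1,-00-
  3 | --11,-0-1
  7 | --11  (sole → essential)
  9 | -0-1,-00-
  11 | --11,-0-1
  12 | --00,11-0
  14 | 11-0,111-
Essential prime implicants: --11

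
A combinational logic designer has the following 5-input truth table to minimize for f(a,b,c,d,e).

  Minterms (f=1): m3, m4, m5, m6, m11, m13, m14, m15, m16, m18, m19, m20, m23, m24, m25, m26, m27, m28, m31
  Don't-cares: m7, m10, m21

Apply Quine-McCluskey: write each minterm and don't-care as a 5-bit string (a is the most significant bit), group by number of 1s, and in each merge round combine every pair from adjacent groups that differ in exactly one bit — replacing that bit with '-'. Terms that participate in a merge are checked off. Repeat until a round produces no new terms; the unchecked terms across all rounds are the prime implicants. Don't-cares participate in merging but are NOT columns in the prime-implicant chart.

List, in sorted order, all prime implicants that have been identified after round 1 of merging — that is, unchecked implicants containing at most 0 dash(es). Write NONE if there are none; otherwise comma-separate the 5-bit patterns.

Round 0: 00011✓ 00100✓ 00101✓ 00110✓ 00111✓ 01010✓ 01011✓ 01101✓ 01110✓ 01111✓ 10000✓ 10010✓ 10011✓ 10100✓ 10101✓ 10111✓ 11000✓ 11001✓ 11010✓ 11011✓ 11100✓ 11111✓
Round 1: -0011✓ -0100✓ -0101✓ -0111✓ -1010✓ -1011✓ -1111✓ 0-011✓ 0-101✓ 0-110✓ 0-111✓ 00-11✓ 001-0✓ 001-1✓ 0010-✓ 0011-✓ 01-10✓ 01-11✓ 0101-✓ 011-1✓ 0111-✓ 1-000✓ 1-010✓ 1-011✓ 1-100✓ 1-111✓ 10-00✓ 10-11✓ 100-0✓ 1001-✓ 101-1✓ 1010-✓ 11-00✓ 11-11✓ 110-0✓ 110-1✓ 1100-✓ 1101-✓
Round 2: --011✓ --111✓ -0-11✓ -01-1 -010- -1-11✓ -101- 0--11✓ 0-1-1 0-11- 001-- 01-1- 1--00 1--11✓ 1-0-0 1-01- 110--
Round 3: ---11
PIs = {---11, -01-1, -010-, -101-, 0-1-1, 0-11-, 001--, 01-1-, 1--00, 1-0-0, 1-01-, 110--}

NONE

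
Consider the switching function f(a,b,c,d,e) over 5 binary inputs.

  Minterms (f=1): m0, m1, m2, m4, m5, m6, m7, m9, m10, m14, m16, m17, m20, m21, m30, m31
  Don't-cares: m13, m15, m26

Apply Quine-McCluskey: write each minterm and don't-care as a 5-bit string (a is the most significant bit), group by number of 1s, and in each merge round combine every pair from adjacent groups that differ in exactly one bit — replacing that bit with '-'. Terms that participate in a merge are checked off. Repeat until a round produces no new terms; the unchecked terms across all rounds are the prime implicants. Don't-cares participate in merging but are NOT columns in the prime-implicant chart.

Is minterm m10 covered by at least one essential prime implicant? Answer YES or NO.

NO

[col 0] 00000*, 00001*, 00010*, 00100*, 00101*, 00110*, 00111*, 01001*, 01010*, 01101*, 01110*, 01111*, 10000*, 10001*, 10100*, 10101*, 11010*, 11110*, 11111*
[col 1] -0000*, -0001*, -0100*, -0101*, -1010*, -1110*, -1111*, 0-001*, 0-010*, 0-101*, 0-110*, 0-111*, 00-00*, 00-01*, 00-10*, 000-0*, 0000-*, 001-0*, 001-1*, 0010-*, 0011-*, 01-01*, 01-10*, 011-1*, 0111-*, 10-00*, 10-01*, 1000-*, 1010-*, 11-10*, 1111-*
[col 2] -0-00*, -0-01*, -000-*, -010-*, -1-10, -111-, 0--01, 0--10, 0-1-1, 0-11-, 00--0, 00-0-*, 001--, 10-0-*
[col 3] -0-0-
Prime implicants: -0-0-, -1-10, -111-, 0--01, 0--10, 0-1-1, 0-11-, 00--0, 001--
PI chart (minterm → PIs covering it):
  0 | -0-0-,00--0
  1 | -0-0-,0--01
  2 | 0--10,00--0
  4 | -0-0-,00--0,001--
  5 | -0-0-,0--01,0-1-1,001--
  6 | 0--10,0-11-,00--0,001--
  7 | 0-1-1,0-11-,001--
  9 | 0--01  (sole → essential)
  10 | -1-10,0--10
  14 | -1-10,-111-,0--10,0-11-
  16 | -0-0-  (sole → essential)
  17 | -0-0-  (sole → essential)
  20 | -0-0-  (sole → essential)
  21 | -0-0-  (sole → essential)
  30 | -1-10,-111-
  31 | -111-  (sole → essential)
Essential prime implicants: -0-0-, -111-, 0--01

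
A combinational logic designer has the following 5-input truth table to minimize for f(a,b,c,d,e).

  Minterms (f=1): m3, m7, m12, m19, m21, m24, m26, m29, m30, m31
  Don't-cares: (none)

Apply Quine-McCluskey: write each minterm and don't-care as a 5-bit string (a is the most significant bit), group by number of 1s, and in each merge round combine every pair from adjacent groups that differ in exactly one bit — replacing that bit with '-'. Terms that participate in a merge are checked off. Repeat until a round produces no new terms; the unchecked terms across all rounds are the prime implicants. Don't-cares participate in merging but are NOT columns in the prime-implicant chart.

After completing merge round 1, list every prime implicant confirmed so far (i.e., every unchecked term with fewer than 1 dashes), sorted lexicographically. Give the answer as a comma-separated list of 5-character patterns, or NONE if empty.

01100

size-2^0 implicants → 00011(✓)  00111(✓)  01100  10011(✓)  10101(✓)  11000(✓)  11010(✓)  11101(✓)  11110(✓)  11111(✓)
size-2^1 implicants → -0011  00-11  1-101  11-10  110-0  111-1  1111-
Unchecked terms (primes): -0011, 00-11, 01100, 1-101, 11-10, 110-0, 111-1, 1111-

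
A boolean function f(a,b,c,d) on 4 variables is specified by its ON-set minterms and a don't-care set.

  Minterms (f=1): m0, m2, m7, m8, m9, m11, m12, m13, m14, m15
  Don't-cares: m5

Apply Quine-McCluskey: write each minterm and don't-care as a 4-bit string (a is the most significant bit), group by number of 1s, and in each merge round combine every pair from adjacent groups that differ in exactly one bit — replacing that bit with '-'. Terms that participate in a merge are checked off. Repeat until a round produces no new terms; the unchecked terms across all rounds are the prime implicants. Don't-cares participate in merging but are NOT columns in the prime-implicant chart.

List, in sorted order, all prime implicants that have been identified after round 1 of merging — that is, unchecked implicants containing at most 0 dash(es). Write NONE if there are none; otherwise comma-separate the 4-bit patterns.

NONE

Round 0: 0000✓ 0010✓ 0101✓ 0111✓ 1000✓ 1001✓ 1011✓ 1100✓ 1101✓ 1110✓ 1111✓
Round 1: -000 -101✓ -111✓ 00-0 01-1✓ 1-00✓ 1-01✓ 1-11✓ 10-1✓ 100-✓ 11-0✓ 11-1✓ 110-✓ 111-✓
Round 2: -1-1 1--1 1-0- 11--
PIs = {-000, -1-1, 00-0, 1--1, 1-0-, 11--}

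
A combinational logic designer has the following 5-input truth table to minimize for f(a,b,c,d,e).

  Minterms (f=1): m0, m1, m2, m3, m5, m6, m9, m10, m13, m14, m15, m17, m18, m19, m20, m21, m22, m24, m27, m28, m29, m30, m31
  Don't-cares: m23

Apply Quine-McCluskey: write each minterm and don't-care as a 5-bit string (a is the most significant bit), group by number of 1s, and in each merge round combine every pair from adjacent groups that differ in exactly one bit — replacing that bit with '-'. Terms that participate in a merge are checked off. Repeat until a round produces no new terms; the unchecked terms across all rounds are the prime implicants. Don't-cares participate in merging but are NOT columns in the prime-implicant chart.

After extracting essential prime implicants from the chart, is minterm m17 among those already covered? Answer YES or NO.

NO

[col 0] 00000*, 00001*, 00010*, 00011*, 00101*, 00110*, 01001*, 01010*, 01101*, 01110*, 01111*, 10001*, 10010*, 10011*, 10100*, 10101*, 10110*, 10111*, 11000*, 11011*, 11100*, 11101*, 11110*, 11111*
[col 1] -0001*, -0010*, -0011*, -0101*, -0110*, -1101*, -1110*, -1111*, 0-001*, 0-010*, 0-101*, 0-110*, 00-01*, 00-10*, 000-0*, 000-1*, 0000-*, 0001-*, 01-01*, 01-10*, 011-1*, 0111-*, 1-011*, 1-100*, 1-101*, 1-110*, 1-111*, 10-01*, 10-10*, 10-11*, 100-1*, 1001-*, 101-0*, 101-1*, 1010-*, 1011-*, 11-00, 11-11*, 111-0*, 111-1*, 1110-*, 1111-*
[col 2] --101, --110, -0-01, -0-10, -00-1, -001-, -11-1, -111-, 0--01, 0--10, 000--, 1--11, 1-1-0*, 1-1-1*, 1-10-*, 1-11-*, 10--1, 10-1-, 101--*, 111--*
[col 3] 1-1--
Prime implicants: --101, --110, -0-01, -0-10, -00-1, -001-, -11-1, -111-, 0--01, 0--10, 000--, 1--11, 1-1--, 10--1, 10-1-, 11-00
PI chart (minterm → PIs covering it):
  0 | 000--  (sole → essential)
  1 | -0-01,-00-1,0--01,000--
  2 | -0-10,-001-,0--10,000--
  3 | -00-1,-001-,000--
  5 | --101,-0-01,0--01
  6 | --110,-0-10,0--10
  9 | 0--01  (sole → essential)
  10 | 0--10  (sole → essential)
  13 | --101,-11-1,0--01
  14 | --110,-111-,0--10
  15 | -11-1,-111-
  17 | -0-01,-00-1,10--1
  18 | -0-10,-001-,10-1-
  19 | -00-1,-001-,1--11,10--1,10-1-
  20 | 1-1--  (sole → essential)
  21 | --101,-0-01,1-1--,10--1
  22 | --110,-0-10,1-1--,10-1-
  24 | 11-00  (sole → essential)
  27 | 1--11  (sole → essential)
  28 | 1-1--,11-00
  29 | --101,-11-1,1-1--
  30 | --110,-111-,1-1--
  31 | -11-1,-111-,1--11,1-1--
Essential prime implicants: 0--01, 0--10, 000--, 1--11, 1-1--, 11-00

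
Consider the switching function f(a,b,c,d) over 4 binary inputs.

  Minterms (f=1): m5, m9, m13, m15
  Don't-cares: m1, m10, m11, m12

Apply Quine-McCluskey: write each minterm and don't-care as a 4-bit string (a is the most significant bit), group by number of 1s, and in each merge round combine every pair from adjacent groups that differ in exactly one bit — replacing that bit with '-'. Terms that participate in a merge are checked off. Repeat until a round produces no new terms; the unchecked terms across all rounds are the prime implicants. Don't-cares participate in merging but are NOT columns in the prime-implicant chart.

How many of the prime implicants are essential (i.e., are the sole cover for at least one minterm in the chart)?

size-2^0 implicants → 0001(✓)  0101(✓)  1001(✓)  1010(✓)  1011(✓)  1100(✓)  1101(✓)  1111(✓)
size-2^1 implicants → -001(✓)  -101(✓)  0-01(✓)  1-01(✓)  1-11(✓)  10-1(✓)  101-  11-1(✓)  110-
size-2^2 implicants → --01  1--1
Unchecked terms (primes): --01, 1--1, 101-, 110-
Minterm coverage:
  m5 ⊆ --01 [E]
  m9 ⊆ --01,1--1
  m13 ⊆ --01,1--1,110-
  m15 ⊆ 1--1 [E]
E = {--01, 1--1}

2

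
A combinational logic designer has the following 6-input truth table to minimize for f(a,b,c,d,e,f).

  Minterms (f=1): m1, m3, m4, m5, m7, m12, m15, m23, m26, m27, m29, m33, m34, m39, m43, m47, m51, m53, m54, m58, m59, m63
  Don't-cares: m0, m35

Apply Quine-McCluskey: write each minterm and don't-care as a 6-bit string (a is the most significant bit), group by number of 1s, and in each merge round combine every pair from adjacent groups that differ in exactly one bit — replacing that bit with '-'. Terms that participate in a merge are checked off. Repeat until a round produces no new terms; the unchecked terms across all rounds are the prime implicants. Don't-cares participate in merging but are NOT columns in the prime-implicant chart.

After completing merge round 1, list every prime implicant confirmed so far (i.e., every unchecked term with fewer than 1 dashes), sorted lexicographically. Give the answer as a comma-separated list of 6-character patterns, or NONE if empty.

size-2^0 implicants → 000000(✓)  000001(✓)  000011(✓)  000100(✓)  000101(✓)  000111(✓)  001100(✓)  001111(✓)  010111(✓)  011010(✓)  011011(✓)  011101  100001(✓)  100010(✓)  100011(✓)  100111(✓)  101011(✓)  101111(✓)  110011(✓)  110101  110110  111010(✓)  111011(✓)  111111(✓)
size-2^1 implicants → -00001(✓)  -00011(✓)  -00111(✓)  -01111(✓)  -11010(✓)  -11011(✓)  0-0111  00-100  00-111(✓)  000-00(✓)  000-01(✓)  000-11(✓)  0000-1(✓)  00000-(✓)  0001-1(✓)  00010-(✓)  01101-(✓)  1-0011(✓)  1-1011(✓)  1-1111(✓)  10-011(✓)  10-111(✓)  100-11(✓)  1000-1(✓)  10001-  101-11(✓)  11-011(✓)  111-11(✓)  11101-(✓)
size-2^2 implicants → -0-111  -00-11  -000-1  -1101-  000--1  000-0-  1--011  1-1-11  10--11
Unchecked terms (primes): -0-111, -00-11, -000-1, -1101-, 0-0111, 00-100, 000--1, 000-0-, 011101, 1--011, 1-1-11, 10--11, 10001-, 110101, 110110

011101, 110101, 110110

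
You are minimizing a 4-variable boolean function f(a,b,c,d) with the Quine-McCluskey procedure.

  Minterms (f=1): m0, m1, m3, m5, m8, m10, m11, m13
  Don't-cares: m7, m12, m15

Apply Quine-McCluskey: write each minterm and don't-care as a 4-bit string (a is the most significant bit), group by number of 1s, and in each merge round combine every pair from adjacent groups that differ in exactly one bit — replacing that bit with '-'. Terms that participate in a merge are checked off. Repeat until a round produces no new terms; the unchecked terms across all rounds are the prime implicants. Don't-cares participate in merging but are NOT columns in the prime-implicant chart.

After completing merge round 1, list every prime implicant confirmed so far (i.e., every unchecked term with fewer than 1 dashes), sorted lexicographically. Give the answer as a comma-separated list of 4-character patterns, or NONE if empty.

[col 0] 0000*, 0001*, 0011*, 0101*, 0111*, 1000*, 1010*, 1011*, 1100*, 1101*, 1111*
[col 1] -000, -011*, -101*, -111*, 0-01*, 0-11*, 00-1*, 000-, 01-1*, 1-00, 1-11*, 10-0, 101-, 11-1*, 110-
[col 2] --11, -1-1, 0--1
Prime implicants: --11, -000, -1-1, 0--1, 000-, 1-00, 10-0, 101-, 110-

NONE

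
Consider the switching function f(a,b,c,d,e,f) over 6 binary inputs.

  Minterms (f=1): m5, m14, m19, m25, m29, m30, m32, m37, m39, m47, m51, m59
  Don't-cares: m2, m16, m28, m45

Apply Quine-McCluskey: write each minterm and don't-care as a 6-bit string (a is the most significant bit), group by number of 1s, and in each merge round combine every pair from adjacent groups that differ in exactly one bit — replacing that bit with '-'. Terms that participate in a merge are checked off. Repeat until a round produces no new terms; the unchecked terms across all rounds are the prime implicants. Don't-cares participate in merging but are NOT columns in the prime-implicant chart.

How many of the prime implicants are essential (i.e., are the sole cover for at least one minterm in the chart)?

7

Round 0: 000010 000101✓ 001110✓ 010000 010011✓ 011001✓ 011100✓ 011101✓ 011110✓ 100000 100101✓ 100111✓ 101101✓ 101111✓ 110011✓ 111011✓
Round 1: -00101 -10011 0-1110 011-01 0111-0 01110- 10-101✓ 10-111✓ 1001-1✓ 1011-1✓ 11-011
Round 2: 10-1-1
PIs = {-00101, -10011, 0-1110, 000010, 010000, 011-01, 0111-0, 01110-, 10-1-1, 100000, 11-011}
Coverage chart:
  m5: -00101 ←essential
  m14: 0-1110 ←essential
  m19: -10011 ←essential
  m25: 011-01 ←essential
  m29: 011-01,01110-
  m30: 0-1110,0111-0
  m32: 100000 ←essential
  m37: -00101,10-1-1
  m39: 10-1-1 ←essential
  m47: 10-1-1 ←essential
  m51: -10011,11-011
  m59: 11-011 ←essential
Essential: -00101, -10011, 0-1110, 011-01, 10-1-1, 100000, 11-011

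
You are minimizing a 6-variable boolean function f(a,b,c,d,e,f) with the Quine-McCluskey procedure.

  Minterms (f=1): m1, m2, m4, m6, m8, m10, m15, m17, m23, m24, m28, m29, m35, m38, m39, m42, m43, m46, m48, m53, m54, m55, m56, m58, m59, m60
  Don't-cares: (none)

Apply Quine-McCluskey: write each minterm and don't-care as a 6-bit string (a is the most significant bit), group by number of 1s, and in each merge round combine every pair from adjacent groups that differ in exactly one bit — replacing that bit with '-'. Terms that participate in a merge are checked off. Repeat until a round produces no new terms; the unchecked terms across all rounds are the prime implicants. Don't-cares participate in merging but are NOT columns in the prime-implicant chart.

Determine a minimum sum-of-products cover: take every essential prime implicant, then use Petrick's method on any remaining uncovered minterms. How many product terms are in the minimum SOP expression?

14

[col 0] 000001*, 000010*, 000100*, 000110*, 001000*, 001010*, 001111, 010001*, 010111*, 011000*, 011100*, 011101*, 100011*, 100110*, 100111*, 101010*, 101011*, 101110*, 110000*, 110101*, 110110*, 110111*, 111000*, 111010*, 111011*, 111100*
[col 1] -00110, -01010, -10111, -11000*, -11100*, 0-0001, 0-1000, 00-010, 000-10, 0001-0, 0010-0, 011-00*, 01110-, 1-0110*, 1-0111*, 1-1010*, 1-1011*, 10-011, 10-110, 100-11, 10011-*, 101-10, 10101-*, 11-000, 1101-1, 11011-*, 111-00*, 1110-0, 11101-*
[col 2] -11-00, 1-011-, 1-101-
Prime implicants: -00110, -01010, -10111, -11-00, 0-0001, 0-1000, 00-010, 000-10, 0001-0, 0010-0, 001111, 01110-, 1-011-, 1-101-, 10-011, 10-110, 100-11, 101-10, 11-000, 1101-1, 1110-0
PI chart (minterm → PIs covering it):
  1 | 0-0001  (sole → essential)
  2 | 00-010,000-10
  4 | 0001-0  (sole → essential)
  6 | -00110,000-10,0001-0
  8 | 0-1000,0010-0
  10 | -01010,00-010,0010-0
  15 | 001111  (sole → essential)
  17 | 0-0001  (sole → essential)
  23 | -10111  (sole → essential)
  24 | -11-00,0-1000
  28 | -11-00,01110-
  29 | 01110-  (sole → essential)
  35 | 10-011,100-11
  38 | -00110,1-011-,10-110
  39 | 1-011-,100-11
  42 | -01010,1-101-,101-10
  43 | 1-101-,10-011
  46 | 10-110,101-10
  48 | 11-000  (sole → essential)
  53 | 1101-1  (sole → essential)
  54 | 1-011-  (sole → essential)
  55 | -10111,1-011-,1101-1
  56 | -11-00,11-000,1110-0
  58 | 1-101-,1110-0
  59 | 1-101-  (sole → essential)
  60 | -11-00  (sole → essential)
Essential prime implicants: -10111, -11-00, 0-0001, 0001-0, 001111, 01110-, 1-011-, 1-101-, 11-000, 1101-1
Petrick residual → 0-1000, 00-010, 10-011, 10-110
Minimum SOP uses 14 PIs: bc'def + bce'f' + a'c'd'e'f + a'cd'e'f' + a'b'd'ef' + a'b'c'df' + a'b'cdef + a'bcde' + ac'de + acd'e + ab'd'ef + ab'def' + abd'e'f' + abc'df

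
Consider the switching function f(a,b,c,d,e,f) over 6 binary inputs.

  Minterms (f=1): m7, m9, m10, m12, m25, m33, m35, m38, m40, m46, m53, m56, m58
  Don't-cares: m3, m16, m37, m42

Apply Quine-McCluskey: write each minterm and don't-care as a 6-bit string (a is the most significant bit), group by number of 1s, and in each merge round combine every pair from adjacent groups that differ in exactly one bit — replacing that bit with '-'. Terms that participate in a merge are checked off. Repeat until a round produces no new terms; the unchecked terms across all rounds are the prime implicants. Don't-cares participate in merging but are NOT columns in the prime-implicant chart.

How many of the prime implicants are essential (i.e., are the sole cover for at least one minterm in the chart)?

7

size-2^0 implicants → 000011(✓)  000111(✓)  001001(✓)  001010(✓)  001100  010000  011001(✓)  100001(✓)  100011(✓)  100101(✓)  100110(✓)  101000(✓)  101010(✓)  101110(✓)  110101(✓)  111000(✓)  111010(✓)
size-2^1 implicants → -00011  -01010  0-1001  000-11  1-0101  1-1000(✓)  1-1010(✓)  10-110  100-01  1000-1  101-10  1010-0(✓)  1110-0(✓)
size-2^2 implicants → 1-10-0
Unchecked terms (primes): -00011, -01010, 0-1001, 000-11, 001100, 010000, 1-0101, 1-10-0, 10-110, 100-01, 1000-1, 101-10
Minterm coverage:
  m7 ⊆ 000-11 [E]
  m9 ⊆ 0-1001 [E]
  m10 ⊆ -01010 [E]
  m12 ⊆ 001100 [E]
  m25 ⊆ 0-1001 [E]
  m33 ⊆ 100-01,1000-1
  m35 ⊆ -00011,1000-1
  m38 ⊆ 10-110 [E]
  m40 ⊆ 1-10-0 [E]
  m46 ⊆ 10-110,101-10
  m53 ⊆ 1-0101 [E]
  m56 ⊆ 1-10-0 [E]
  m58 ⊆ 1-10-0 [E]
E = {-01010, 0-1001, 000-11, 001100, 1-0101, 1-10-0, 10-110}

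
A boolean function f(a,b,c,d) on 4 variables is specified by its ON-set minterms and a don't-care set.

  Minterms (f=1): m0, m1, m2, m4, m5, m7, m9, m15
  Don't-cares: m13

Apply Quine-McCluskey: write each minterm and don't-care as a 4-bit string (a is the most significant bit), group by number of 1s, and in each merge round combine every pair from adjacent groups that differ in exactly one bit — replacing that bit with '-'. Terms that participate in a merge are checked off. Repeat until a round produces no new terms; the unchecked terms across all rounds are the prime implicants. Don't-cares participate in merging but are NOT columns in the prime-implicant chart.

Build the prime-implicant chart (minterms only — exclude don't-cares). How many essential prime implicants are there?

4

[col 0] 0000*, 0001*, 0010*, 0100*, 0101*, 0111*, 1001*, 1101*, 1111*
[col 1] -001*, -101*, -111*, 0-00*, 0-01*, 00-0, 000-*, 01-1*, 010-*, 1-01*, 11-1*
[col 2] --01, -1-1, 0-0-
Prime implicants: --01, -1-1, 0-0-, 00-0
PI chart (minterm → PIs covering it):
  0 | 0-0-,00-0
  1 | --01,0-0-
  2 | 00-0  (sole → essential)
  4 | 0-0-  (sole → essential)
  5 | --01,-1-1,0-0-
  7 | -1-1  (sole → essential)
  9 | --01  (sole → essential)
  15 | -1-1  (sole → essential)
Essential prime implicants: --01, -1-1, 0-0-, 00-0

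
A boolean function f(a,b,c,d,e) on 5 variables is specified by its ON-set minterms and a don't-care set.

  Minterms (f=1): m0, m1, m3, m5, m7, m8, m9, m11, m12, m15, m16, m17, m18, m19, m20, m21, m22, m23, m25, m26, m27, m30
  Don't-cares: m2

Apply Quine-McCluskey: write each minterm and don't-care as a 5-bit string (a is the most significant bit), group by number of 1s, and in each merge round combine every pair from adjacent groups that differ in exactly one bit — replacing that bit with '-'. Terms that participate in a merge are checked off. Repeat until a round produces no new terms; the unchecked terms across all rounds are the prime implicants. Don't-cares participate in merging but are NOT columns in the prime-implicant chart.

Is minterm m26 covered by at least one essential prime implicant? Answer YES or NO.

Round 0: 00000✓ 00001✓ 00010✓ 00011✓ 00101✓ 00111✓ 01000✓ 01001✓ 01011✓ 01100✓ 01111✓ 10000✓ 10001✓ 10010✓ 10011✓ 10100✓ 10101✓ 10110✓ 10111✓ 11001✓ 11010✓ 11011✓ 11110✓
Round 1: -0000✓ -0001✓ -0010✓ -0011✓ -0101✓ -0111✓ -1001✓ -1011✓ 0-000✓ 0-001✓ 0-011✓ 0-111✓ 00-01✓ 00-11✓ 000-0✓ 000-1✓ 0000-✓ 0001-✓ 001-1✓ 01-00 01-11✓ 010-1✓ 0100-✓ 1-001✓ 1-010✓ 1-011✓ 1-110✓ 10-00✓ 10-01✓ 10-10✓ 10-11✓ 100-0✓ 100-1✓ 1000-✓ 1001-✓ 101-0✓ 101-1✓ 1010-✓ 1011-✓ 11-10✓ 110-1✓ 1101-✓
Round 2: --001✓ --011✓ -0-01✓ -0-11✓ -00-0✓ -00-1✓ -000-✓ -001-✓ -01-1✓ -10-1✓ 0--11 0-0-1✓ 0-00- 00--1✓ 000--✓ 1--10 1-0-1✓ 1-01- 10--0✓ 10--1✓ 10-0-✓ 10-1-✓ 100--✓ 101--✓
Round 3: --0-1 -0--1 -00-- 10---
PIs = {--0-1, -0--1, -00--, 0--11, 0-00-, 01-00, 1--10, 1-01-, 10---}
Coverage chart:
  m0: -00--,0-00-
  m1: --0-1,-0--1,-00--,0-00-
  m3: --0-1,-0--1,-00--,0--11
  m5: -0--1 ←essential
  m7: -0--1,0--11
  m8: 0-00-,01-00
  m9: --0-1,0-00-
  m11: --0-1,0--11
  m12: 01-00 ←essential
  m15: 0--11 ←essential
  m16: -00--,10---
  m17: --0-1,-0--1,-00--,10---
  m18: -00--,1--10,1-01-,10---
  m19: --0-1,-0--1,-00--,1-01-,10---
  m20: 10--- ←essential
  m21: -0--1,10---
  m22: 1--10,10---
  m23: -0--1,10---
  m25: --0-1 ←essential
  m26: 1--10,1-01-
  m27: --0-1,1-01-
  m30: 1--10 ←essential
Essential: --0-1, -0--1, 0--11, 01-00, 1--10, 10---

YES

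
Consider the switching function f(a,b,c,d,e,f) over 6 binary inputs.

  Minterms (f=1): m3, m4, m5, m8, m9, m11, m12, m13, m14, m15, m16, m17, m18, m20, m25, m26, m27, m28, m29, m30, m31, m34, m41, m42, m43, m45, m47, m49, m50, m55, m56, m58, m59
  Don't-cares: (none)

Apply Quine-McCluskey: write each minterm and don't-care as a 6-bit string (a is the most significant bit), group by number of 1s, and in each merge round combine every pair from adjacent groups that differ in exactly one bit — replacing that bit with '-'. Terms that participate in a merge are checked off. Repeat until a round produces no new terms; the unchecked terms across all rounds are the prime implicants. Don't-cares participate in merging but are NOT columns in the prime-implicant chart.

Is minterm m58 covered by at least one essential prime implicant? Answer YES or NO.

Round 0: 000011✓ 000100✓ 000101✓ 001000✓ 001001✓ 001011✓ 001100✓ 001101✓ 001110✓ 001111✓ 010000✓ 010001✓ 010010✓ 010100✓ 011001✓ 011010✓ 011011✓ 011100✓ 011101✓ 011110✓ 011111✓ 100010✓ 101001✓ 101010✓ 101011✓ 101101✓ 101111✓ 110001✓ 110010✓ 110111 111000✓ 111010✓ 111011✓
Round 1: -01001✓ -01011✓ -01101✓ -01111✓ -10001 -10010✓ -11010✓ -11011✓ 0-0100✓ 0-1001✓ 0-1011✓ 0-1100✓ 0-1101✓ 0-1110✓ 0-1111✓ 00-011 00-100✓ 00-101✓ 00010-✓ 001-00✓ 001-01✓ 001-11✓ 0010-1✓ 00100-✓ 0011-0✓ 0011-1✓ 00110-✓ 00111-✓ 01-001 01-010✓ 01-100✓ 010-00 0100-0 01000- 011-01✓ 011-10✓ 011-11✓ 0110-1✓ 01101-✓ 0111-0✓ 0111-1✓ 01110-✓ 01111-✓ 1-0010✓ 1-1010✓ 1-1011✓ 10-010✓ 101-01✓ 101-11✓ 1010-1✓ 10101-✓ 1011-1✓ 11-010✓ 1110-0 11101-✓
Round 2: --1011 -01-01✓ -01-11✓ -010-1✓ -011-1✓ -1-010 -1101- 0--100 0-1-01✓ 0-1-11✓ 0-10-1✓ 0-11-0✓ 0-11-1✓ 0-110-✓ 0-111-✓ 00-10- 001--1✓ 001-0- 0011--✓ 011--1✓ 011-1- 0111--✓ 1--010 1-101- 101--1✓
Round 3: -01--1 0-1--1 0-11--
PIs = {--1011, -01--1, -1-010, -10001, -1101-, 0--100, 0-1--1, 0-11--, 00-011, 00-10-, 001-0-, 01-001, 010-00, 0100-0, 01000-, 011-1-, 1--010, 1-101-, 110111, 1110-0}
Coverage chart:
  m3: 00-011 ←essential
  m4: 0--100,00-10-
  m5: 00-10- ←essential
  m8: 001-0- ←essential
  m9: -01--1,0-1--1,001-0-
  m11: --1011,-01--1,0-1--1,00-011
  m12: 0--100,0-11--,00-10-,001-0-
  m13: -01--1,0-1--1,0-11--,00-10-,001-0-
  m14: 0-11-- ←essential
  m15: -01--1,0-1--1,0-11--
  m16: 010-00,0100-0,01000-
  m17: -10001,01-001,01000-
  m18: -1-010,0100-0
  m20: 0--100,010-00
  m25: 0-1--1,01-001
  m26: -1-010,-1101-,011-1-
  m27: --1011,-1101-,0-1--1,011-1-
  m28: 0--100,0-11--
  m29: 0-1--1,0-11--
  m30: 0-11--,011-1-
  m31: 0-1--1,0-11--,011-1-
  m34: 1--010 ←essential
  m41: -01--1 ←essential
  m42: 1--010,1-101-
  m43: --1011,-01--1,1-101-
  m45: -01--1 ←essential
  m47: -01--1 ←essential
  m49: -10001 ←essential
  m50: -1-010,1--010
  m55: 110111 ←essential
  m56: 1110-0 ←essential
  m58: -1-010,-1101-,1--010,1-101-,1110-0
  m59: --1011,-1101-,1-101-
Essential: -01--1, -10001, 0-11--, 00-011, 00-10-, 001-0-, 1--010, 110111, 1110-0

YES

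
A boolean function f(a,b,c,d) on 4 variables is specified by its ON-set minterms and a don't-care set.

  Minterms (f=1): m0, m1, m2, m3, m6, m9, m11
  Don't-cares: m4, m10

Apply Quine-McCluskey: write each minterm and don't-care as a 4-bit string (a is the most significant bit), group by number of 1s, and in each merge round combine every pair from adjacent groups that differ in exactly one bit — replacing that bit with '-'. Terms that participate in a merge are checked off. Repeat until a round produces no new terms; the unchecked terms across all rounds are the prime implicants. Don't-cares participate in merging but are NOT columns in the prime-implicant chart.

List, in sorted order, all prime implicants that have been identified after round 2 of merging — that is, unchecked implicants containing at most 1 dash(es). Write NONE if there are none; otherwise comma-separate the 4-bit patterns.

Round 0: 0000✓ 0001✓ 0010✓ 0011✓ 0100✓ 0110✓ 1001✓ 1010✓ 1011✓
Round 1: -001✓ -010✓ -011✓ 0-00✓ 0-10✓ 00-0✓ 00-1✓ 000-✓ 001-✓ 01-0✓ 10-1✓ 101-✓
Round 2: -0-1 -01- 0--0 00--
PIs = {-0-1, -01-, 0--0, 00--}

NONE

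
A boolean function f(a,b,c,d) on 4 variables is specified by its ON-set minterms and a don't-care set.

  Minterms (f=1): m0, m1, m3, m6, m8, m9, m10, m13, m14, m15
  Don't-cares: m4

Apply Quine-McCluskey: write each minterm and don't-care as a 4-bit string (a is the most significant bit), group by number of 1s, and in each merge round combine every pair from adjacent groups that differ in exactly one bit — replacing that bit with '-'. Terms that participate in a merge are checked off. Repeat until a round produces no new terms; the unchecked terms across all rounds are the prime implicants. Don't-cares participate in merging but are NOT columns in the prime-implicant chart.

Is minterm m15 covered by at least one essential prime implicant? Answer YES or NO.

Round 0: 0000✓ 0001✓ 0011✓ 0100✓ 0110✓ 1000✓ 1001✓ 1010✓ 1101✓ 1110✓ 1111✓
Round 1: -000✓ -001✓ -110 0-00 00-1 000-✓ 01-0 1-01 1-10 10-0 100-✓ 11-1 111-
Round 2: -00-
PIs = {-00-, -110, 0-00, 00-1, 01-0, 1-01, 1-10, 10-0, 11-1, 111-}
Coverage chart:
  m0: -00-,0-00
  m1: -00-,00-1
  m3: 00-1 ←essential
  m6: -110,01-0
  m8: -00-,10-0
  m9: -00-,1-01
  m10: 1-10,10-0
  m13: 1-01,11-1
  m14: -110,1-10,111-
  m15: 11-1,111-
Essential: 00-1

NO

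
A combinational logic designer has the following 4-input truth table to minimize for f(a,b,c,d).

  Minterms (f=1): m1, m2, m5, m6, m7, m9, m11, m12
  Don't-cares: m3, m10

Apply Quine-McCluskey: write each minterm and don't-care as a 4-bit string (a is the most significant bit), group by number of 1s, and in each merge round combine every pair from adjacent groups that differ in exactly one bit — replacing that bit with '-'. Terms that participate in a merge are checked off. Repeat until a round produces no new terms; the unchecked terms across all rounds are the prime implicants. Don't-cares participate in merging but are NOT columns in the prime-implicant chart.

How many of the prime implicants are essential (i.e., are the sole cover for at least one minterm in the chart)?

4

Round 0: 0001✓ 0010✓ 0011✓ 0101✓ 0110✓ 0111✓ 1001✓ 1010✓ 1011✓ 1100
Round 1: -001✓ -010✓ -011✓ 0-01✓ 0-10✓ 0-11✓ 00-1✓ 001-✓ 01-1✓ 011-✓ 10-1✓ 101-✓
Round 2: -0-1 -01- 0--1 0-1-
PIs = {-0-1, -01-, 0--1, 0-1-, 1100}
Coverage chart:
  m1: -0-1,0--1
  m2: -01-,0-1-
  m5: 0--1 ←essential
  m6: 0-1- ←essential
  m7: 0--1,0-1-
  m9: -0-1 ←essential
  m11: -0-1,-01-
  m12: 1100 ←essential
Essential: -0-1, 0--1, 0-1-, 1100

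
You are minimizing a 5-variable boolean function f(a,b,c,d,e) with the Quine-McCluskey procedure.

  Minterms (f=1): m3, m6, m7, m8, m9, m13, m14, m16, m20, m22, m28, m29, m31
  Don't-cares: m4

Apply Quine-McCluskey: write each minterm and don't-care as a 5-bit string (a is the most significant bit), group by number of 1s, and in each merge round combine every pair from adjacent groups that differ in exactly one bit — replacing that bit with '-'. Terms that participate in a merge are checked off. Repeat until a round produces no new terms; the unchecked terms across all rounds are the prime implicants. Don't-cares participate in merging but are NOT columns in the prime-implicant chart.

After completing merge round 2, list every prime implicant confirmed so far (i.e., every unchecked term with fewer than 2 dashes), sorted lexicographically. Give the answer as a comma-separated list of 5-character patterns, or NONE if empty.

[col 0] 00011*, 00100*, 00110*, 00111*, 01000*, 01001*, 01101*, 01110*, 10000*, 10100*, 10110*, 11100*, 11101*, 11111*
[col 1] -0100*, -0110*, -1101, 0-110, 00-11, 001-0*, 0011-, 01-01, 0100-, 1-100, 10-00, 101-0*, 111-1, 1110-
[col 2] -01-0
Prime implicants: -01-0, -1101, 0-110, 00-11, 0011-, 01-01, 0100-, 1-100, 10-00, 111-1, 1110-

-1101, 0-110, 00-11, 0011-, 01-01, 0100-, 1-100, 10-00, 111-1, 1110-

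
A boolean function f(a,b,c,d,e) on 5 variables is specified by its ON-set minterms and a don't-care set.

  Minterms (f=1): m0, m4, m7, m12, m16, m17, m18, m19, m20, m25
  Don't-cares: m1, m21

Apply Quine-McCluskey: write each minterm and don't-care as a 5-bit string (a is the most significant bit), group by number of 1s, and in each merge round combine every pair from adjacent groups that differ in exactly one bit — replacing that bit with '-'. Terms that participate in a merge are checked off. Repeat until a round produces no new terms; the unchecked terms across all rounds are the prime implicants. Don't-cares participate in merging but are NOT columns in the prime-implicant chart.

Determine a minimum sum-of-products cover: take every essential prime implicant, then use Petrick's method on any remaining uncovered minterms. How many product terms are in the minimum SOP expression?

5

[col 0] 00000*, 00001*, 00100*, 00111, 01100*, 10000*, 10001*, 10010*, 10011*, 10100*, 10101*, 11001*
[col 1] -0000*, -0001*, -0100*, 0-100, 00-00*, 0000-*, 1-001, 10-00*, 10-01*, 100-0*, 100-1*, 1000-*, 1001-*, 1010-*
[col 2] -0-00, -000-, 10-0-, 100--
Prime implicants: -0-00, -000-, 0-100, 00111, 1-001, 10-0-, 100--
PI chart (minterm → PIs covering it):
  0 | -0-00,-000-
  4 | -0-00,0-100
  7 | 00111  (sole → essential)
  12 | 0-100  (sole → essential)
  16 | -0-00,-000-,10-0-,100--
  17 | -000-,1-001,10-0-,100--
  18 | 100--  (sole → essential)
  19 | 100--  (sole → essential)
  20 | -0-00,10-0-
  25 | 1-001  (sole → essential)
Essential prime implicants: 0-100, 00111, 1-001, 100--
Petrick residual → -0-00
Minimum SOP uses 5 PIs: b'd'e' + a'cd'e' + a'b'cde + ac'd'e + ab'c'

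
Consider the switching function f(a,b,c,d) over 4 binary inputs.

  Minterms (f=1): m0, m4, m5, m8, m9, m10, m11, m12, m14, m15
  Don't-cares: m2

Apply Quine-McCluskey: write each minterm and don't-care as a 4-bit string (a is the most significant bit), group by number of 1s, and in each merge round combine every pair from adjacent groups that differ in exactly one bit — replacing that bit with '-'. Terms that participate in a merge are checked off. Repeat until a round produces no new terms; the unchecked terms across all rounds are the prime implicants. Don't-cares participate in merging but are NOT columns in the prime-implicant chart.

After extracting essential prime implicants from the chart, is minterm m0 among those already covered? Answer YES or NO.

NO

[col 0] 0000*, 0010*, 0100*, 0101*, 1000*, 1001*, 1010*, 1011*, 1100*, 1110*, 1111*
[col 1] -000*, -010*, -100*, 0-00*, 00-0*, 010-, 1-00*, 1-10*, 1-11*, 10-0*, 10-1*, 100-*, 101-*, 11-0*, 111-*
[col 2] --00, -0-0, 1--0, 1-1-, 10--
Prime implicants: --00, -0-0, 010-, 1--0, 1-1-, 10--
PI chart (minterm → PIs covering it):
  0 | --00,-0-0
  4 | --00,010-
  5 | 010-  (sole → essential)
  8 | --00,-0-0,1--0,10--
  9 | 10--  (sole → essential)
  10 | -0-0,1--0,1-1-,10--
  11 | 1-1-,10--
  12 | --00,1--0
  14 | 1--0,1-1-
  15 | 1-1-  (sole → essential)
Essential prime implicants: 010-, 1-1-, 10--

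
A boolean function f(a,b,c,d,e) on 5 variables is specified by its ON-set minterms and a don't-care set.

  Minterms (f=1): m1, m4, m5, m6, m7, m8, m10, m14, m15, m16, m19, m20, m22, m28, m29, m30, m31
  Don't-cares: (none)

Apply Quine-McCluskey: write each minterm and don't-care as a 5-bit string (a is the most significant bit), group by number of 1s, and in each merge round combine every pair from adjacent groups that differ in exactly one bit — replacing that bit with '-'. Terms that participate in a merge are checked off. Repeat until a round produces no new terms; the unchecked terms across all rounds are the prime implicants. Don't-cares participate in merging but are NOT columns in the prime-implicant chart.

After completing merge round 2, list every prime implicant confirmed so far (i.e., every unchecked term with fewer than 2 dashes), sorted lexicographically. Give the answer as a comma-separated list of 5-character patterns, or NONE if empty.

[col 0] 00001*, 00100*, 00101*, 00110*, 00111*, 01000*, 01010*, 01110*, 01111*, 10000*, 10011, 10100*, 10110*, 11100*, 11101*, 11110*, 11111*
[col 1] -0100*, -0110*, -1110*, -1111*, 0-110*, 0-111*, 00-01, 001-0*, 001-1*, 0010-*, 0011-*, 01-10, 010-0, 0111-*, 1-100*, 1-110*, 10-00, 101-0*, 111-0*, 111-1*, 1110-*, 1111-*
[col 2] --110, -01-0, -111-, 0-11-, 001--, 1-1-0, 111--
Prime implicants: --110, -01-0, -111-, 0-11-, 00-01, 001--, 01-10, 010-0, 1-1-0, 10-00, 10011, 111--

00-01, 01-10, 010-0, 10-00, 10011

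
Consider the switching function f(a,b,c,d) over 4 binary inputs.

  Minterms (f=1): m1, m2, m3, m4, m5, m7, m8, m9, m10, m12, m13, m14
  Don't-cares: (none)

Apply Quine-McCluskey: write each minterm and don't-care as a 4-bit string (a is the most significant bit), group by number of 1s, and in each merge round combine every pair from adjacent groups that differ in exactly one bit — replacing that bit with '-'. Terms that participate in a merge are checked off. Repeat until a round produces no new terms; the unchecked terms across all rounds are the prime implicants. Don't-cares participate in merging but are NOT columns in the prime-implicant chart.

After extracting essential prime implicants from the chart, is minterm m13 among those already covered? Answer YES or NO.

YES

size-2^0 implicants → 0001(✓)  0010(✓)  0011(✓)  0100(✓)  0101(✓)  0111(✓)  1000(✓)  1001(✓)  1010(✓)  1100(✓)  1101(✓)  1110(✓)
size-2^1 implicants → -001(✓)  -010  -100(✓)  -101(✓)  0-01(✓)  0-11(✓)  00-1(✓)  001-  01-1(✓)  010-(✓)  1-00(✓)  1-01(✓)  1-10(✓)  10-0(✓)  100-(✓)  11-0(✓)  110-(✓)
size-2^2 implicants → --01  -10-  0--1  1--0  1-0-
Unchecked terms (primes): --01, -010, -10-, 0--1, 001-, 1--0, 1-0-
Minterm coverage:
  m1 ⊆ --01,0--1
  m2 ⊆ -010,001-
  m3 ⊆ 0--1,001-
  m4 ⊆ -10- [E]
  m5 ⊆ --01,-10-,0--1
  m7 ⊆ 0--1 [E]
  m8 ⊆ 1--0,1-0-
  m9 ⊆ --01,1-0-
  m10 ⊆ -010,1--0
  m12 ⊆ -10-,1--0,1-0-
  m13 ⊆ --01,-10-,1-0-
  m14 ⊆ 1--0 [E]
E = {-10-, 0--1, 1--0}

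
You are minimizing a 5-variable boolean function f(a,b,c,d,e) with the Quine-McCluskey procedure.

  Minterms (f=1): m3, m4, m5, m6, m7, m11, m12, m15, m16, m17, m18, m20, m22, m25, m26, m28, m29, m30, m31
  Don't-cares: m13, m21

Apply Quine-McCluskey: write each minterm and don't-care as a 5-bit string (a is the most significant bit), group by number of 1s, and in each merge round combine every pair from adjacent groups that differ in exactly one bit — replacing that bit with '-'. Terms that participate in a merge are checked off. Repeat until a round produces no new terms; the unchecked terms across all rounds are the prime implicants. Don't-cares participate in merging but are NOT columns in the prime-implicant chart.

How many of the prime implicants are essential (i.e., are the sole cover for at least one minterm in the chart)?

4

Round 0: 00011✓ 00100✓ 00101✓ 00110✓ 00111✓ 01011✓ 01100✓ 01101✓ 01111✓ 10000✓ 10001✓ 10010✓ 10100✓ 10101✓ 10110✓ 11001✓ 11010✓ 11100✓ 11101✓ 11110✓ 11111✓
Round 1: -0100✓ -0101✓ -0110✓ -1100✓ -1101✓ -1111✓ 0-011✓ 0-100✓ 0-101✓ 0-111✓ 00-11✓ 001-0✓ 001-1✓ 0010-✓ 0011-✓ 01-11✓ 011-1✓ 0110-✓ 1-001✓ 1-010✓ 1-100✓ 1-101✓ 1-110✓ 10-00✓ 10-01✓ 10-10✓ 100-0✓ 1000-✓ 101-0✓ 1010-✓ 11-01✓ 11-10✓ 111-0✓ 111-1✓ 1110-✓ 1111-✓
Round 2: --100✓ --101✓ -01-0 -010-✓ -11-1 -110-✓ 0--11 0-1-1 0-10-✓ 001-- 1--01 1--10 1-1-0 1-10-✓ 10--0 10-0- 111--
Round 3: --10-
PIs = {--10-, -01-0, -11-1, 0--11, 0-1-1, 001--, 1--01, 1--10, 1-1-0, 10--0, 10-0-, 111--}
Coverage chart:
  m3: 0--11 ←essential
  m4: --10-,-01-0,001--
  m5: --10-,0-1-1,001--
  m6: -01-0,001--
  m7: 0--11,0-1-1,001--
  m11: 0--11 ←essential
  m12: --10- ←essential
  m15: -11-1,0--11,0-1-1
  m16: 10--0,10-0-
  m17: 1--01,10-0-
  m18: 1--10,10--0
  m20: --10-,-01-0,1-1-0,10--0,10-0-
  m22: -01-0,1--10,1-1-0,10--0
  m25: 1--01 ←essential
  m26: 1--10 ←essential
  m28: --10-,1-1-0,111--
  m29: --10-,-11-1,1--01,111--
  m30: 1--10,1-1-0,111--
  m31: -11-1,111--
Essential: --10-, 0--11, 1--01, 1--10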